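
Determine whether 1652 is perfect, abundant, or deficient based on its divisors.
abundant

Proper divisors of 1652: sum = 1 + 2 + 4 + 7 + 14 + 28 + 59 + 118 + 236 + 413 + 826 = 1708
Since 1708 > 1652, 1652 is abundant.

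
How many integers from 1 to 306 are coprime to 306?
96

306 = 2 × 3^2 × 17
φ(n) = n × ∏(1 - 1/p) for each prime p dividing n
φ(306) = 306 × (1 - 1/2) × (1 - 1/3) × (1 - 1/17) = 96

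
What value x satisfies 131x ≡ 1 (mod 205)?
36

gcd(131, 205) = 1, so the inverse exists.
Extended Euclidean algorithm on (205, 131):
205 = 1 × 131 + 74  ⟹  74 = (1)·205 + (-1)·131
131 = 1 × 74 + 57  ⟹  57 = (-1)·205 + (2)·131
74 = 1 × 57 + 17  ⟹  17 = (2)·205 + (-3)·131
57 = 3 × 17 + 6  ⟹  6 = (-7)·205 + (11)·131
17 = 2 × 6 + 5  ⟹  5 = (16)·205 + (-25)·131
6 = 1 × 5 + 1  ⟹  1 = (-23)·205 + (36)·131
So (36)·131 ≡ 1 (mod 205), i.e. 131^(-1) ≡ 36 (mod 205).
Check: 131 × 36 = 4716 ≡ 1 (mod 205)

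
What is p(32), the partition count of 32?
8349

p(n) counts ways to write n as a sum of positive integers (order ignored).
Euler's pentagonal recurrence: p(k) = p(k-1) + p(k-2) - p(k-5) - p(k-7) + p(k-12) + p(k-15) - ... (offsets j(3j∓1)/2, signs ++--, p(0)=1, p(<0)=0).
DP table for k = 0..31: p(0)=1, p(1)=1, p(2)=2, p(3)=3, p(4)=5, p(5)=7, p(6)=11, p(7)=15, p(8)=22, p(9)=30, p(10)=42, p(11)=56, p(12)=77, p(13)=101, p(14)=135, p(15)=176, p(16)=231, p(17)=297, p(18)=385, p(19)=490, p(20)=627, p(21)=792, p(22)=1002, p(23)=1255, p(24)=1575, p(25)=1958, p(26)=2436, p(27)=3010, p(28)=3718, p(29)=4565, p(30)=5604, p(31)=6842.
Final step: p(32) = p(31) + p(30) - p(27) - p(25) + p(20) + p(17) - p(10) - p(6)
= 6842 + 5604 - 3010 - 1958 + 627 + 297 - 42 - 11
= 8349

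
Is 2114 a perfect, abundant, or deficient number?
deficient

Proper divisors of 2114: sum = 1 + 2 + 7 + 14 + 151 + 302 + 1057 = 1534
Since 1534 < 2114, 2114 is deficient.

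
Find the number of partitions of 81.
18004327

p(n) counts ways to write n as a sum of positive integers (order ignored).
Euler's pentagonal recurrence: p(k) = p(k-1) + p(k-2) - p(k-5) - p(k-7) + p(k-12) + p(k-15) - ... (offsets j(3j∓1)/2, signs ++--, p(0)=1, p(<0)=0).
DP table for k = 0..80: p(0)=1, p(1)=1, p(2)=2, p(3)=3, p(4)=5, p(5)=7, p(6)=11, p(7)=15, p(8)=22, p(9)=30, p(10)=42, p(11)=56, p(12)=77, p(13)=101, p(14)=135, p(15)=176, p(16)=231, p(17)=297, p(18)=385, p(19)=490, p(20)=627, p(21)=792, p(22)=1002, p(23)=1255, p(24)=1575, p(25)=1958, p(26)=2436, p(27)=3010, p(28)=3718, p(29)=4565, p(30)=5604, p(31)=6842, p(32)=8349, p(33)=10143, p(34)=12310, p(35)=14883, p(36)=17977, p(37)=21637, p(38)=26015, p(39)=31185, p(40)=37338, p(41)=44583, p(42)=53174, p(43)=63261, p(44)=75175, p(45)=89134, p(46)=105558, p(47)=124754, p(48)=147273, p(49)=173525, p(50)=204226, p(51)=239943, p(52)=281589, p(53)=329931, p(54)=386155, p(55)=451276, p(56)=526823, p(57)=614154, p(58)=715220, p(59)=831820, p(60)=966467, p(61)=1121505, p(62)=1300156, p(63)=1505499, p(64)=1741630, p(65)=2012558, p(66)=2323520, p(67)=2679689, p(68)=3087735, p(69)=3554345, p(70)=4087968, p(71)=4697205, p(72)=5392783, p(73)=6185689, p(74)=7089500, p(75)=8118264, p(76)=9289091, p(77)=10619863, p(78)=12132164, p(79)=13848650, p(80)=15796476.
Final step: p(81) = p(80) + p(79) - p(76) - p(74) + p(69) + p(66) - p(59) - p(55) + p(46) + p(41) - p(30) - p(24) + p(11) + p(4)
= 15796476 + 13848650 - 9289091 - 7089500 + 3554345 + 2323520 - 831820 - 451276 + 105558 + 44583 - 5604 - 1575 + 56 + 5
= 18004327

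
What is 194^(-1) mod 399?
290

gcd(194, 399) = 1, so the inverse exists.
Extended Euclidean algorithm on (399, 194):
399 = 2 × 194 + 11  ⟹  11 = (1)·399 + (-2)·194
194 = 17 × 11 + 7  ⟹  7 = (-17)·399 + (35)·194
11 = 1 × 7 + 4  ⟹  4 = (18)·399 + (-37)·194
7 = 1 × 4 + 3  ⟹  3 = (-35)·399 + (72)·194
4 = 1 × 3 + 1  ⟹  1 = (53)·399 + (-109)·194
So (-109)·194 ≡ 1 (mod 399), i.e. 194^(-1) ≡ -109 ≡ 290 (mod 399).
Check: 194 × 290 = 56260 ≡ 1 (mod 399)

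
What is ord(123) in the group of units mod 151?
25

151 is prime, so ord(123) divides φ(151) = 150.
Divisors of 150: 1, 2, 3, 5, 6, 10, 15, 25, 30, 50, 75, 150.
Repeated squaring: 123^1 ≡ 123, 123^2 ≡ 29, 123^4 ≡ 86, 123^8 ≡ 148, 123^16 ≡ 9, 123^32 ≡ 81, 123^64 ≡ 68, 123^128 ≡ 94 (mod 151).
Test 123^d mod 151 for each divisor d in increasing order:
123^1 ≡ 123
123^2 ≡ 29
123^3 = 123^2·123^1 ≡ 94
123^5 = 123^4·123^1 ≡ 8
123^6 = 123^4·123^2 ≡ 78
123^10 = 123^8·123^2 ≡ 64
123^15 = 123^8·123^4·123^2·123^1 ≡ 59
123^25 = 123^16·123^8·123^1 ≡ 1  ← first divisor giving 1
The order is 25.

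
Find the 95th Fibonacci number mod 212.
21

Matrix identity: Q^n = [[F_(n+1), F_n], [F_n, F_(n-1)]] with Q = [[1,1],[1,0]].
n = 95 = 1011111₂. Square-and-multiply, entries mod 212:
Q^1 = [[1,1],[1,0]]
Q^2 = (Q^1)² = [[2,1],[1,1]]
Q^5 = (Q^2)²·Q = [[8,5],[5,3]]
Q^11 = (Q^5)²·Q = [[144,89],[89,55]]
Q^23 = (Q^11)²·Q = [[152,37],[37,115]]
Q^47 = (Q^23)²·Q = [[8,93],[93,127]]
Q^95 = (Q^47)²·Q = [[68,21],[21,47]]
F_95 mod 212 = Q^95[0][1] = 21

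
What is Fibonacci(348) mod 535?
391

Matrix identity: Q^n = [[F_(n+1), F_n], [F_n, F_(n-1)]] with Q = [[1,1],[1,0]].
n = 348 = 101011100₂. Square-and-multiply, entries mod 535:
Q^1 = [[1,1],[1,0]]
Q^2 = (Q^1)² = [[2,1],[1,1]]
Q^5 = (Q^2)²·Q = [[8,5],[5,3]]
Q^10 = (Q^5)² = [[89,55],[55,34]]
Q^21 = (Q^10)²·Q = [[56,246],[246,345]]
Q^43 = (Q^21)²·Q = [[193,522],[522,206]]
Q^87 = (Q^43)²·Q = [[131,503],[503,163]]
Q^174 = (Q^87)² = [[530,222],[222,308]]
Q^348 = (Q^174)² = [[89,391],[391,233]]
F_348 mod 535 = Q^348[0][1] = 391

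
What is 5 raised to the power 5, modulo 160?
85

Repeated squaring. Binary of 5 = 101.
5^1 ≡ 5 (mod 160); 5^2 ≡ 25 (mod 160); 5^4 ≡ 145 (mod 160)
5^5 = 5^1 × 5^4 ≡ 85 (mod 160)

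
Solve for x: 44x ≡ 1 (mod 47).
31

gcd(44, 47) = 1, so the inverse exists.
Extended Euclidean algorithm on (47, 44):
47 = 1 × 44 + 3  ⟹  3 = (1)·47 + (-1)·44
44 = 14 × 3 + 2  ⟹  2 = (-14)·47 + (15)·44
3 = 1 × 2 + 1  ⟹  1 = (15)·47 + (-16)·44
So (-16)·44 ≡ 1 (mod 47), i.e. 44^(-1) ≡ -16 ≡ 31 (mod 47).
Check: 44 × 31 = 1364 ≡ 1 (mod 47)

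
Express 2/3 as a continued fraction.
[0; 1, 2]

Euclidean algorithm steps:
2 = 0 × 3 + 2
3 = 1 × 2 + 1
2 = 2 × 1 + 0
Continued fraction: [0; 1, 2]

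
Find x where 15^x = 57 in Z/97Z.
17

Baby-step giant-step with step n = ⌈√97⌉ = 10.
Baby steps 15^j mod 97 (j:value) for j=0..9: 0:1, 1:15, 2:31, 3:77, 4:88, 5:59, 6:12, 7:83, 8:81, 9:51.
Giant-step multiplier: 15^(-10) ≡ 15^(96-10) = 15^86 ≡ 44 (mod 97).
Giant steps γ_i = 57·44^i mod 97: γ_0=57, γ_1=83 (in table at j=7).
x = i·n + j = 1·10 + 7 = 17.
Check: 15^17 ≡ 57 (mod 97).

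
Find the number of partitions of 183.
896684817527

p(n) counts ways to write n as a sum of positive integers (order ignored).
Euler's pentagonal recurrence: p(k) = p(k-1) + p(k-2) - p(k-5) - p(k-7) + p(k-12) + p(k-15) - ... (offsets j(3j∓1)/2, signs ++--, p(0)=1, p(<0)=0).
DP table for k = 0..182: p(0)=1, p(1)=1, p(2)=2, p(3)=3, p(4)=5, p(5)=7, p(6)=11, p(7)=15, p(8)=22, p(9)=30, p(10)=42, p(11)=56, p(12)=77, p(13)=101, p(14)=135, p(15)=176, p(16)=231, p(17)=297, p(18)=385, p(19)=490, p(20)=627, p(21)=792, p(22)=1002, p(23)=1255, p(24)=1575, p(25)=1958, p(26)=2436, p(27)=3010, p(28)=3718, p(29)=4565, p(30)=5604, p(31)=6842, p(32)=8349, p(33)=10143, p(34)=12310, p(35)=14883, p(36)=17977, p(37)=21637, p(38)=26015, p(39)=31185, p(40)=37338, p(41)=44583, p(42)=53174, p(43)=63261, p(44)=75175, p(45)=89134, p(46)=105558, p(47)=124754, p(48)=147273, p(49)=173525, p(50)=204226, p(51)=239943, p(52)=281589, p(53)=329931, p(54)=386155, p(55)=451276, p(56)=526823, p(57)=614154, p(58)=715220, p(59)=831820, p(60)=966467, p(61)=1121505, p(62)=1300156, p(63)=1505499, p(64)=1741630, p(65)=2012558, p(66)=2323520, p(67)=2679689, p(68)=3087735, p(69)=3554345, p(70)=4087968, p(71)=4697205, p(72)=5392783, p(73)=6185689, p(74)=7089500, p(75)=8118264, p(76)=9289091, p(77)=10619863, p(78)=12132164, p(79)=13848650, p(80)=15796476, p(81)=18004327, p(82)=20506255, p(83)=23338469, p(84)=26543660, p(85)=30167357, p(86)=34262962, p(87)=38887673, p(88)=44108109, p(89)=49995925, p(90)=56634173, p(91)=64112359, p(92)=72533807, p(93)=82010177, p(94)=92669720, p(95)=104651419, p(96)=118114304, p(97)=133230930, p(98)=150198136, p(99)=169229875, p(100)=190569292, p(101)=214481126, p(102)=241265379, p(103)=271248950, p(104)=304801365, p(105)=342325709, p(106)=384276336, p(107)=431149389, p(108)=483502844, p(109)=541946240, p(110)=607163746, p(111)=679903203, p(112)=761002156, p(113)=851376628, p(114)=952050665, p(115)=1064144451, p(116)=1188908248, p(117)=1327710076, p(118)=1482074143, p(119)=1653668665, p(120)=1844349560, p(121)=2056148051, p(122)=2291320912, p(123)=2552338241, p(124)=2841940500, p(125)=3163127352, p(126)=3519222692, p(127)=3913864295, p(128)=4351078600, p(129)=4835271870, p(130)=5371315400, p(131)=5964539504, p(132)=6620830889, p(133)=7346629512, p(134)=8149040695, p(135)=9035836076, p(136)=10015581680, p(137)=11097645016, p(138)=12292341831, p(139)=13610949895, p(140)=15065878135, p(141)=16670689208, p(142)=18440293320, p(143)=20390982757, p(144)=22540654445, p(145)=24908858009, p(146)=27517052599, p(147)=30388671978, p(148)=33549419497, p(149)=37027355200, p(150)=40853235313, p(151)=45060624582, p(152)=49686288421, p(153)=54770336324, p(154)=60356673280, p(155)=66493182097, p(156)=73232243759, p(157)=80630964769, p(158)=88751778802, p(159)=97662728555, p(160)=107438159466, p(161)=118159068427, p(162)=129913904637, p(163)=142798995930, p(164)=156919475295, p(165)=172389800255, p(166)=189334822579, p(167)=207890420102, p(168)=228204732751, p(169)=250438925115, p(170)=274768617130, p(171)=301384802048, p(172)=330495499613, p(173)=362326859895, p(174)=397125074750, p(175)=435157697830, p(176)=476715857290, p(177)=522115831195, p(178)=571701605655, p(179)=625846753120, p(180)=684957390936, p(181)=749474411781, p(182)=819876908323.
Final step: p(183) = p(182) + p(181) - p(178) - p(176) + p(171) + p(168) - p(161) - p(157) + p(148) + p(143) - p(132) - p(126) + p(113) + p(106) - p(91) - p(83) + p(66) + p(57) - p(38) - p(28) + p(7)
= 819876908323 + 749474411781 - 571701605655 - 476715857290 + 301384802048 + 228204732751 - 118159068427 - 80630964769 + 33549419497 + 20390982757 - 6620830889 - 3519222692 + 851376628 + 384276336 - 64112359 - 23338469 + 2323520 + 614154 - 26015 - 3718 + 15
= 896684817527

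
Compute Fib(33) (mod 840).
778

Matrix identity: Q^n = [[F_(n+1), F_n], [F_n, F_(n-1)]] with Q = [[1,1],[1,0]].
n = 33 = 100001₂. Square-and-multiply, entries mod 840:
Q^1 = [[1,1],[1,0]]
Q^2 = (Q^1)² = [[2,1],[1,1]]
Q^4 = (Q^2)² = [[5,3],[3,2]]
Q^8 = (Q^4)² = [[34,21],[21,13]]
Q^16 = (Q^8)² = [[757,147],[147,610]]
Q^33 = (Q^16)²·Q = [[127,778],[778,189]]
F_33 mod 840 = Q^33[0][1] = 778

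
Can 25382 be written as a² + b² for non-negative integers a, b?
Not possible

Factorization: 25382 = 2 × 7^3 × 37
By Fermat: n is sum of two squares iff every prime p ≡ 3 (mod 4) appears to even power.
Prime(s) ≡ 3 (mod 4) with odd exponent: [(7, 3)]
Therefore 25382 cannot be expressed as a² + b².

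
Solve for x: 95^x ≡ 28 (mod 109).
94

Baby-step giant-step with step n = ⌈√109⌉ = 11.
Baby steps 95^j mod 109 (j:value) for j=0..10: 0:1, 1:95, 2:87, 3:90, 4:48, 5:91, 6:34, 7:69, 8:15, 9:8, 10:106.
Giant-step multiplier: 95^(-11) ≡ 95^(108-11) = 95^97 ≡ 13 (mod 109).
Giant steps γ_i = 28·13^i mod 109: γ_0=28, γ_1=37, γ_2=45, γ_3=40, γ_4=84, γ_5=2, γ_6=26, γ_7=11, γ_8=34 (in table at j=6).
x = i·n + j = 8·11 + 6 = 94.
Check: 95^94 ≡ 28 (mod 109).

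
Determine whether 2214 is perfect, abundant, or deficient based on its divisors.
abundant

Proper divisors of 2214: sum = 1 + 2 + 3 + 6 + 9 + 18 + 27 + 41 + 54 + 82 + 123 + 246 + 369 + 738 + 1107 = 2826
Since 2826 > 2214, 2214 is abundant.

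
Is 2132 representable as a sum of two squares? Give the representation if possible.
4² + 46² (a=4, b=46)

Factorization: 2132 = 2^2 × 13 × 41
By Fermat: n is sum of two squares iff every prime p ≡ 3 (mod 4) appears to even power.
All primes ≡ 3 (mod 4) appear to even power.
Search a = 0, 1, 2, … for 2132 - a² a perfect square: first hit at a = 4: 2132 - 16 = 2116 = 46².
2132 = 4² + 46² = 16 + 2116 ✓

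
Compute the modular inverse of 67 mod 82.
71

gcd(67, 82) = 1, so the inverse exists.
Extended Euclidean algorithm on (82, 67):
82 = 1 × 67 + 15  ⟹  15 = (1)·82 + (-1)·67
67 = 4 × 15 + 7  ⟹  7 = (-4)·82 + (5)·67
15 = 2 × 7 + 1  ⟹  1 = (9)·82 + (-11)·67
So (-11)·67 ≡ 1 (mod 82), i.e. 67^(-1) ≡ -11 ≡ 71 (mod 82).
Check: 67 × 71 = 4757 ≡ 1 (mod 82)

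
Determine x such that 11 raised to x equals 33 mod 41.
6

Baby-step giant-step with step n = ⌈√41⌉ = 7.
Baby steps 11^j mod 41 (j:value) for j=0..6: 0:1, 1:11, 2:39, 3:19, 4:4, 5:3, 6:33.
h = 33 is already in the table at j=6, so x = 6.
Check: 11^6 ≡ 33 (mod 41).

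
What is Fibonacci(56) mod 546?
273

Matrix identity: Q^n = [[F_(n+1), F_n], [F_n, F_(n-1)]] with Q = [[1,1],[1,0]].
n = 56 = 111000₂. Square-and-multiply, entries mod 546:
Q^1 = [[1,1],[1,0]]
Q^3 = (Q^1)²·Q = [[3,2],[2,1]]
Q^7 = (Q^3)²·Q = [[21,13],[13,8]]
Q^14 = (Q^7)² = [[64,377],[377,233]]
Q^28 = (Q^14)² = [[443,39],[39,404]]
Q^56 = (Q^28)² = [[118,273],[273,391]]
F_56 mod 546 = Q^56[0][1] = 273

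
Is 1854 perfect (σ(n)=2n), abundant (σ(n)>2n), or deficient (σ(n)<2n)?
abundant

Proper divisors of 1854: sum = 1 + 2 + 3 + 6 + 9 + 18 + 103 + 206 + 309 + 618 + 927 = 2202
Since 2202 > 1854, 1854 is abundant.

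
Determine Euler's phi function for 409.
408

409 = 409
φ(n) = n × ∏(1 - 1/p) for each prime p dividing n
φ(409) = 409 × (1 - 1/409) = 408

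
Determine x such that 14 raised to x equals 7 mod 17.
3

Baby-step giant-step with step n = ⌈√17⌉ = 5.
Baby steps 14^j mod 17 (j:value) for j=0..4: 0:1, 1:14, 2:9, 3:7, 4:13.
h = 7 is already in the table at j=3, so x = 3.
Check: 14^3 ≡ 7 (mod 17).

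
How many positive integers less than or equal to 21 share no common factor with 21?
12

21 = 3 × 7
φ(n) = n × ∏(1 - 1/p) for each prime p dividing n
φ(21) = 21 × (1 - 1/3) × (1 - 1/7) = 12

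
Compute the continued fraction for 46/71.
[0; 1, 1, 1, 5, 4]

Euclidean algorithm steps:
46 = 0 × 71 + 46
71 = 1 × 46 + 25
46 = 1 × 25 + 21
25 = 1 × 21 + 4
21 = 5 × 4 + 1
4 = 4 × 1 + 0
Continued fraction: [0; 1, 1, 1, 5, 4]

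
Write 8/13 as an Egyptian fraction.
1/2 + 1/9 + 1/234

Greedy algorithm:
8/13: ceiling(13/8) = 2, use 1/2
3/26: ceiling(26/3) = 9, use 1/9
1/234: ceiling(234/1) = 234, use 1/234
Result: 8/13 = 1/2 + 1/9 + 1/234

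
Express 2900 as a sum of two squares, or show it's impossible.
14² + 52² (a=14, b=52)

Factorization: 2900 = 2^2 × 5^2 × 29
By Fermat: n is sum of two squares iff every prime p ≡ 3 (mod 4) appears to even power.
All primes ≡ 3 (mod 4) appear to even power.
Search a = 0, 1, 2, … for 2900 - a² a perfect square: first hit at a = 14: 2900 - 196 = 2704 = 52².
2900 = 14² + 52² = 196 + 2704 ✓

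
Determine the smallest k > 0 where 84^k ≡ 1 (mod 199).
198

199 is prime, so ord(84) divides φ(199) = 198.
Divisors of 198: 1, 2, 3, 6, 9, 11, 18, 22, 33, 66, 99, 198.
Repeated squaring: 84^1 ≡ 84, 84^2 ≡ 91, 84^4 ≡ 122, 84^8 ≡ 158, 84^16 ≡ 89, 84^32 ≡ 160, 84^64 ≡ 128, 84^128 ≡ 66 (mod 199).
Test 84^d mod 199 for each divisor d in increasing order:
84^1 ≡ 84
84^2 ≡ 91
84^3 = 84^2·84^1 ≡ 82
84^6 = 84^4·84^2 ≡ 157
84^9 = 84^8·84^1 ≡ 138
84^11 = 84^8·84^2·84^1 ≡ 21
84^18 = 84^16·84^2 ≡ 139
84^22 = 84^16·84^4·84^2 ≡ 43
84^33 = 84^32·84^1 ≡ 107
84^66 = 84^64·84^2 ≡ 106
84^99 = 84^64·84^32·84^2·84^1 ≡ 198
84^198 = 84^128·84^64·84^4·84^2 ≡ 1  ← first divisor giving 1
The order is 198.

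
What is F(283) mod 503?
351

Matrix identity: Q^n = [[F_(n+1), F_n], [F_n, F_(n-1)]] with Q = [[1,1],[1,0]].
n = 283 = 100011011₂. Square-and-multiply, entries mod 503:
Q^1 = [[1,1],[1,0]]
Q^2 = (Q^1)² = [[2,1],[1,1]]
Q^4 = (Q^2)² = [[5,3],[3,2]]
Q^8 = (Q^4)² = [[34,21],[21,13]]
Q^17 = (Q^8)²·Q = [[69,88],[88,484]]
Q^35 = (Q^17)²·Q = [[306,433],[433,376]]
Q^70 = (Q^35)² = [[451,45],[45,406]]
Q^141 = (Q^70)²·Q = [[36,202],[202,337]]
Q^283 = (Q^141)²·Q = [[247,351],[351,399]]
F_283 mod 503 = Q^283[0][1] = 351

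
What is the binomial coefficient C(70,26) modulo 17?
0

Using Lucas' theorem:
Write n=70 and k=26 in base 17:
n in base 17: [4, 2]
k in base 17: [1, 9]
C(70,26) mod 17 = ∏ C(n_i, k_i) mod 17
Digit binomials (mod 17): C(4,1) = 4; C(2,9) = 0 (k_i > n_i)
Product: 4 × 0 = 0 ≡ 0 (mod 17)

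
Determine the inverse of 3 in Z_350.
117

gcd(3, 350) = 1, so the inverse exists.
Extended Euclidean algorithm on (350, 3):
350 = 116 × 3 + 2  ⟹  2 = (1)·350 + (-116)·3
3 = 1 × 2 + 1  ⟹  1 = (-1)·350 + (117)·3
So (117)·3 ≡ 1 (mod 350), i.e. 3^(-1) ≡ 117 (mod 350).
Check: 3 × 117 = 351 ≡ 1 (mod 350)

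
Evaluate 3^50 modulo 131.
39

Repeated squaring. Binary of 50 = 110010.
3^1 ≡ 3 (mod 131); 3^2 ≡ 9 (mod 131); 3^4 ≡ 81 (mod 131); 3^8 ≡ 11 (mod 131); 3^16 ≡ 121 (mod 131); 3^32 ≡ 100 (mod 131)
3^50 = 3^2 × 3^16 × 3^32 ≡ 39 (mod 131)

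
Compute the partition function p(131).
5964539504

p(n) counts ways to write n as a sum of positive integers (order ignored).
Euler's pentagonal recurrence: p(k) = p(k-1) + p(k-2) - p(k-5) - p(k-7) + p(k-12) + p(k-15) - ... (offsets j(3j∓1)/2, signs ++--, p(0)=1, p(<0)=0).
DP table for k = 0..130: p(0)=1, p(1)=1, p(2)=2, p(3)=3, p(4)=5, p(5)=7, p(6)=11, p(7)=15, p(8)=22, p(9)=30, p(10)=42, p(11)=56, p(12)=77, p(13)=101, p(14)=135, p(15)=176, p(16)=231, p(17)=297, p(18)=385, p(19)=490, p(20)=627, p(21)=792, p(22)=1002, p(23)=1255, p(24)=1575, p(25)=1958, p(26)=2436, p(27)=3010, p(28)=3718, p(29)=4565, p(30)=5604, p(31)=6842, p(32)=8349, p(33)=10143, p(34)=12310, p(35)=14883, p(36)=17977, p(37)=21637, p(38)=26015, p(39)=31185, p(40)=37338, p(41)=44583, p(42)=53174, p(43)=63261, p(44)=75175, p(45)=89134, p(46)=105558, p(47)=124754, p(48)=147273, p(49)=173525, p(50)=204226, p(51)=239943, p(52)=281589, p(53)=329931, p(54)=386155, p(55)=451276, p(56)=526823, p(57)=614154, p(58)=715220, p(59)=831820, p(60)=966467, p(61)=1121505, p(62)=1300156, p(63)=1505499, p(64)=1741630, p(65)=2012558, p(66)=2323520, p(67)=2679689, p(68)=3087735, p(69)=3554345, p(70)=4087968, p(71)=4697205, p(72)=5392783, p(73)=6185689, p(74)=7089500, p(75)=8118264, p(76)=9289091, p(77)=10619863, p(78)=12132164, p(79)=13848650, p(80)=15796476, p(81)=18004327, p(82)=20506255, p(83)=23338469, p(84)=26543660, p(85)=30167357, p(86)=34262962, p(87)=38887673, p(88)=44108109, p(89)=49995925, p(90)=56634173, p(91)=64112359, p(92)=72533807, p(93)=82010177, p(94)=92669720, p(95)=104651419, p(96)=118114304, p(97)=133230930, p(98)=150198136, p(99)=169229875, p(100)=190569292, p(101)=214481126, p(102)=241265379, p(103)=271248950, p(104)=304801365, p(105)=342325709, p(106)=384276336, p(107)=431149389, p(108)=483502844, p(109)=541946240, p(110)=607163746, p(111)=679903203, p(112)=761002156, p(113)=851376628, p(114)=952050665, p(115)=1064144451, p(116)=1188908248, p(117)=1327710076, p(118)=1482074143, p(119)=1653668665, p(120)=1844349560, p(121)=2056148051, p(122)=2291320912, p(123)=2552338241, p(124)=2841940500, p(125)=3163127352, p(126)=3519222692, p(127)=3913864295, p(128)=4351078600, p(129)=4835271870, p(130)=5371315400.
Final step: p(131) = p(130) + p(129) - p(126) - p(124) + p(119) + p(116) - p(109) - p(105) + p(96) + p(91) - p(80) - p(74) + p(61) + p(54) - p(39) - p(31) + p(14) + p(5)
= 5371315400 + 4835271870 - 3519222692 - 2841940500 + 1653668665 + 1188908248 - 541946240 - 342325709 + 118114304 + 64112359 - 15796476 - 7089500 + 1121505 + 386155 - 31185 - 6842 + 135 + 7
= 5964539504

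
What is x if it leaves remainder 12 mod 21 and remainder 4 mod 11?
180

Using Chinese Remainder Theorem:
M = 21 × 11 = 231
M1 = 11, M2 = 21
y1 = 11^(-1) mod 21 = 2
y2 = 21^(-1) mod 11 = 10
x = (12×11×2 + 4×21×10) mod 231 = 180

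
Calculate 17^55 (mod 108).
17

Repeated squaring. Binary of 55 = 110111.
17^1 ≡ 17 (mod 108); 17^2 ≡ 73 (mod 108); 17^4 ≡ 37 (mod 108); 17^8 ≡ 73 (mod 108); 17^16 ≡ 37 (mod 108); 17^32 ≡ 73 (mod 108)
17^55 = 17^1 × 17^2 × 17^4 × 17^16 × 17^32 ≡ 17 (mod 108)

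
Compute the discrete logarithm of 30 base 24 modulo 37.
34

Baby-step giant-step with step n = ⌈√37⌉ = 7.
Baby steps 24^j mod 37 (j:value) for j=0..6: 0:1, 1:24, 2:21, 3:23, 4:34, 5:2, 6:11.
Giant-step multiplier: 24^(-7) ≡ 24^(36-7) = 24^29 ≡ 15 (mod 37).
Giant steps γ_i = 30·15^i mod 37: γ_0=30, γ_1=6, γ_2=16, γ_3=18, γ_4=11 (in table at j=6).
x = i·n + j = 4·7 + 6 = 34.
Check: 24^34 ≡ 30 (mod 37).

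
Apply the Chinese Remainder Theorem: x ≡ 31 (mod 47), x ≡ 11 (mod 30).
971

Using Chinese Remainder Theorem:
M = 47 × 30 = 1410
M1 = 30, M2 = 47
y1 = 30^(-1) mod 47 = 11
y2 = 47^(-1) mod 30 = 23
x = (31×30×11 + 11×47×23) mod 1410 = 971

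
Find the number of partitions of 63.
1505499

p(n) counts ways to write n as a sum of positive integers (order ignored).
Euler's pentagonal recurrence: p(k) = p(k-1) + p(k-2) - p(k-5) - p(k-7) + p(k-12) + p(k-15) - ... (offsets j(3j∓1)/2, signs ++--, p(0)=1, p(<0)=0).
DP table for k = 0..62: p(0)=1, p(1)=1, p(2)=2, p(3)=3, p(4)=5, p(5)=7, p(6)=11, p(7)=15, p(8)=22, p(9)=30, p(10)=42, p(11)=56, p(12)=77, p(13)=101, p(14)=135, p(15)=176, p(16)=231, p(17)=297, p(18)=385, p(19)=490, p(20)=627, p(21)=792, p(22)=1002, p(23)=1255, p(24)=1575, p(25)=1958, p(26)=2436, p(27)=3010, p(28)=3718, p(29)=4565, p(30)=5604, p(31)=6842, p(32)=8349, p(33)=10143, p(34)=12310, p(35)=14883, p(36)=17977, p(37)=21637, p(38)=26015, p(39)=31185, p(40)=37338, p(41)=44583, p(42)=53174, p(43)=63261, p(44)=75175, p(45)=89134, p(46)=105558, p(47)=124754, p(48)=147273, p(49)=173525, p(50)=204226, p(51)=239943, p(52)=281589, p(53)=329931, p(54)=386155, p(55)=451276, p(56)=526823, p(57)=614154, p(58)=715220, p(59)=831820, p(60)=966467, p(61)=1121505, p(62)=1300156.
Final step: p(63) = p(62) + p(61) - p(58) - p(56) + p(51) + p(48) - p(41) - p(37) + p(28) + p(23) - p(12) - p(6)
= 1300156 + 1121505 - 715220 - 526823 + 239943 + 147273 - 44583 - 21637 + 3718 + 1255 - 77 - 11
= 1505499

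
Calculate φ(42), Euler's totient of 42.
12

42 = 2 × 3 × 7
φ(n) = n × ∏(1 - 1/p) for each prime p dividing n
φ(42) = 42 × (1 - 1/2) × (1 - 1/3) × (1 - 1/7) = 12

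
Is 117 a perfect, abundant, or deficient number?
deficient

Proper divisors of 117: sum = 1 + 3 + 9 + 13 + 39 = 65
Since 65 < 117, 117 is deficient.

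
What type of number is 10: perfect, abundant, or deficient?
deficient

Proper divisors of 10: sum = 1 + 2 + 5 = 8
Since 8 < 10, 10 is deficient.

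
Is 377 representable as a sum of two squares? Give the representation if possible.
4² + 19² (a=4, b=19)

Factorization: 377 = 13 × 29
By Fermat: n is sum of two squares iff every prime p ≡ 3 (mod 4) appears to even power.
All primes ≡ 3 (mod 4) appear to even power.
Search a = 0, 1, 2, … for 377 - a² a perfect square: first hit at a = 4: 377 - 16 = 361 = 19².
377 = 4² + 19² = 16 + 361 ✓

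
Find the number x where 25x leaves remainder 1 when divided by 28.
9

gcd(25, 28) = 1, so the inverse exists.
Extended Euclidean algorithm on (28, 25):
28 = 1 × 25 + 3  ⟹  3 = (1)·28 + (-1)·25
25 = 8 × 3 + 1  ⟹  1 = (-8)·28 + (9)·25
So (9)·25 ≡ 1 (mod 28), i.e. 25^(-1) ≡ 9 (mod 28).
Check: 25 × 9 = 225 ≡ 1 (mod 28)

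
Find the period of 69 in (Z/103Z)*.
34

103 is prime, so ord(69) divides φ(103) = 102.
Divisors of 102: 1, 2, 3, 6, 17, 34, 51, 102.
Repeated squaring: 69^1 ≡ 69, 69^2 ≡ 23, 69^4 ≡ 14, 69^8 ≡ 93, 69^16 ≡ 100, 69^32 ≡ 9, 69^64 ≡ 81 (mod 103).
Test 69^d mod 103 for each divisor d in increasing order:
69^1 ≡ 69
69^2 ≡ 23
69^3 = 69^2·69^1 ≡ 42
69^6 = 69^4·69^2 ≡ 13
69^17 = 69^16·69^1 ≡ 102
69^34 = 69^32·69^2 ≡ 1  ← first divisor giving 1
The order is 34.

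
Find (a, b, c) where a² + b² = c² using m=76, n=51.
(3175, 7752, 8377)

Euclid's formula: a = m² - n², b = 2mn, c = m² + n²
m = 76, n = 51
a = 76² - 51² = 5776 - 2601 = 3175
b = 2 × 76 × 51 = 7752
c = 76² + 51² = 5776 + 2601 = 8377
Verification: 3175² + 7752² = 10080625 + 60093504 = 70174129 = 8377² ✓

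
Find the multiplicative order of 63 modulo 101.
100

101 is prime, so ord(63) divides φ(101) = 100.
Divisors of 100: 1, 2, 4, 5, 10, 20, 25, 50, 100.
Repeated squaring: 63^1 ≡ 63, 63^2 ≡ 30, 63^4 ≡ 92, 63^8 ≡ 81, 63^16 ≡ 97, 63^32 ≡ 16, 63^64 ≡ 54 (mod 101).
Test 63^d mod 101 for each divisor d in increasing order:
63^1 ≡ 63
63^2 ≡ 30
63^4 ≡ 92
63^5 = 63^4·63^1 ≡ 39
63^10 = 63^8·63^2 ≡ 6
63^20 = 63^16·63^4 ≡ 36
63^25 = 63^16·63^8·63^1 ≡ 91
63^50 = 63^32·63^16·63^2 ≡ 100
63^100 = 63^64·63^32·63^4 ≡ 1  ← first divisor giving 1
The order is 100.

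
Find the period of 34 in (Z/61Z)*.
5

61 is prime, so ord(34) divides φ(61) = 60.
Divisors of 60: 1, 2, 3, 4, 5, 6, 10, 12, 15, 20, 30, 60.
Repeated squaring: 34^1 ≡ 34, 34^2 ≡ 58, 34^4 ≡ 9, 34^8 ≡ 20, 34^16 ≡ 34, 34^32 ≡ 58 (mod 61).
Test 34^d mod 61 for each divisor d in increasing order:
34^1 ≡ 34
34^2 ≡ 58
34^3 = 34^2·34^1 ≡ 20
34^4 ≡ 9
34^5 = 34^4·34^1 ≡ 1  ← first divisor giving 1
The order is 5.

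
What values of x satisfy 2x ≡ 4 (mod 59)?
x ≡ 2 (mod 59)

gcd(2, 59) = 1, which divides 4, so solutions exist.
Find 2^(-1) mod 59 by the extended Euclidean algorithm:
59 = 29 × 2 + 1  ⟹  1 = (1)·59 + (-29)·2
So (-29)·2 ≡ 1 (mod 59), i.e. 2^(-1) ≡ -29 ≡ 30 (mod 59).
x ≡ 30 × 4 = 120 ≡ 2 (mod 59).
Check: 2 × 2 = 4 ≡ 4 (mod 59).
Unique solution: x ≡ 2 (mod 59)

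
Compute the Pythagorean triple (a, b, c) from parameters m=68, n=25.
(3999, 3400, 5249)

Euclid's formula: a = m² - n², b = 2mn, c = m² + n²
m = 68, n = 25
a = 68² - 25² = 4624 - 625 = 3999
b = 2 × 68 × 25 = 3400
c = 68² + 25² = 4624 + 625 = 5249
Verification: 3999² + 3400² = 15992001 + 11560000 = 27552001 = 5249² ✓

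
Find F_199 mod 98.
55

Matrix identity: Q^n = [[F_(n+1), F_n], [F_n, F_(n-1)]] with Q = [[1,1],[1,0]].
n = 199 = 11000111₂. Square-and-multiply, entries mod 98:
Q^1 = [[1,1],[1,0]]
Q^3 = (Q^1)²·Q = [[3,2],[2,1]]
Q^6 = (Q^3)² = [[13,8],[8,5]]
Q^12 = (Q^6)² = [[37,46],[46,89]]
Q^24 = (Q^12)² = [[55,14],[14,41]]
Q^49 = (Q^24)²·Q = [[57,85],[85,70]]
Q^99 = (Q^49)²·Q = [[3,86],[86,15]]
Q^199 = (Q^99)²·Q = [[35,55],[55,78]]
F_199 mod 98 = Q^199[0][1] = 55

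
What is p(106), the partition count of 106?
384276336

p(n) counts ways to write n as a sum of positive integers (order ignored).
Euler's pentagonal recurrence: p(k) = p(k-1) + p(k-2) - p(k-5) - p(k-7) + p(k-12) + p(k-15) - ... (offsets j(3j∓1)/2, signs ++--, p(0)=1, p(<0)=0).
DP table for k = 0..105: p(0)=1, p(1)=1, p(2)=2, p(3)=3, p(4)=5, p(5)=7, p(6)=11, p(7)=15, p(8)=22, p(9)=30, p(10)=42, p(11)=56, p(12)=77, p(13)=101, p(14)=135, p(15)=176, p(16)=231, p(17)=297, p(18)=385, p(19)=490, p(20)=627, p(21)=792, p(22)=1002, p(23)=1255, p(24)=1575, p(25)=1958, p(26)=2436, p(27)=3010, p(28)=3718, p(29)=4565, p(30)=5604, p(31)=6842, p(32)=8349, p(33)=10143, p(34)=12310, p(35)=14883, p(36)=17977, p(37)=21637, p(38)=26015, p(39)=31185, p(40)=37338, p(41)=44583, p(42)=53174, p(43)=63261, p(44)=75175, p(45)=89134, p(46)=105558, p(47)=124754, p(48)=147273, p(49)=173525, p(50)=204226, p(51)=239943, p(52)=281589, p(53)=329931, p(54)=386155, p(55)=451276, p(56)=526823, p(57)=614154, p(58)=715220, p(59)=831820, p(60)=966467, p(61)=1121505, p(62)=1300156, p(63)=1505499, p(64)=1741630, p(65)=2012558, p(66)=2323520, p(67)=2679689, p(68)=3087735, p(69)=3554345, p(70)=4087968, p(71)=4697205, p(72)=5392783, p(73)=6185689, p(74)=7089500, p(75)=8118264, p(76)=9289091, p(77)=10619863, p(78)=12132164, p(79)=13848650, p(80)=15796476, p(81)=18004327, p(82)=20506255, p(83)=23338469, p(84)=26543660, p(85)=30167357, p(86)=34262962, p(87)=38887673, p(88)=44108109, p(89)=49995925, p(90)=56634173, p(91)=64112359, p(92)=72533807, p(93)=82010177, p(94)=92669720, p(95)=104651419, p(96)=118114304, p(97)=133230930, p(98)=150198136, p(99)=169229875, p(100)=190569292, p(101)=214481126, p(102)=241265379, p(103)=271248950, p(104)=304801365, p(105)=342325709.
Final step: p(106) = p(105) + p(104) - p(101) - p(99) + p(94) + p(91) - p(84) - p(80) + p(71) + p(66) - p(55) - p(49) + p(36) + p(29) - p(14) - p(6)
= 342325709 + 304801365 - 214481126 - 169229875 + 92669720 + 64112359 - 26543660 - 15796476 + 4697205 + 2323520 - 451276 - 173525 + 17977 + 4565 - 135 - 11
= 384276336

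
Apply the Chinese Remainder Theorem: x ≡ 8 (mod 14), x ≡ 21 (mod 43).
64

Using Chinese Remainder Theorem:
M = 14 × 43 = 602
M1 = 43, M2 = 14
y1 = 43^(-1) mod 14 = 1
y2 = 14^(-1) mod 43 = 40
x = (8×43×1 + 21×14×40) mod 602 = 64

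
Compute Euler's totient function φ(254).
126

254 = 2 × 127
φ(n) = n × ∏(1 - 1/p) for each prime p dividing n
φ(254) = 254 × (1 - 1/2) × (1 - 1/127) = 126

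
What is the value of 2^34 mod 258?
64

Repeated squaring. Binary of 34 = 100010.
2^1 ≡ 2 (mod 258); 2^2 ≡ 4 (mod 258); 2^4 ≡ 16 (mod 258); 2^8 ≡ 256 (mod 258); 2^16 ≡ 4 (mod 258); 2^32 ≡ 16 (mod 258)
2^34 = 2^2 × 2^32 ≡ 64 (mod 258)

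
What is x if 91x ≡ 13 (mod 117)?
x ≡ 4 (mod 9)

gcd(91, 117) = 13, which divides 13, so solutions exist.
Divide through by 13: 7x ≡ 1 (mod 9).
Find 7^(-1) mod 9 by the extended Euclidean algorithm:
9 = 1 × 7 + 2  ⟹  2 = (1)·9 + (-1)·7
7 = 3 × 2 + 1  ⟹  1 = (-3)·9 + (4)·7
So (4)·7 ≡ 1 (mod 9), i.e. 7^(-1) ≡ 4 (mod 9).
x ≡ 4 × 1 = 4 ≡ 4 (mod 9).
Check: 91 × 4 = 364 ≡ 13 (mod 117).
x ≡ 4 (mod 9), giving 13 solutions mod 117.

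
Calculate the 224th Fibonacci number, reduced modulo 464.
261

Matrix identity: Q^n = [[F_(n+1), F_n], [F_n, F_(n-1)]] with Q = [[1,1],[1,0]].
n = 224 = 11100000₂. Square-and-multiply, entries mod 464:
Q^1 = [[1,1],[1,0]]
Q^3 = (Q^1)²·Q = [[3,2],[2,1]]
Q^7 = (Q^3)²·Q = [[21,13],[13,8]]
Q^14 = (Q^7)² = [[146,377],[377,233]]
Q^28 = (Q^14)² = [[117,435],[435,146]]
Q^56 = (Q^28)² = [[146,261],[261,349]]
Q^112 = (Q^56)² = [[349,203],[203,146]]
Q^224 = (Q^112)² = [[146,261],[261,349]]
F_224 mod 464 = Q^224[0][1] = 261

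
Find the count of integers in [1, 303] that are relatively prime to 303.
200

303 = 3 × 101
φ(n) = n × ∏(1 - 1/p) for each prime p dividing n
φ(303) = 303 × (1 - 1/3) × (1 - 1/101) = 200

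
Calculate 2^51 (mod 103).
1

Repeated squaring. Binary of 51 = 110011.
2^1 ≡ 2 (mod 103); 2^2 ≡ 4 (mod 103); 2^4 ≡ 16 (mod 103); 2^8 ≡ 50 (mod 103); 2^16 ≡ 28 (mod 103); 2^32 ≡ 63 (mod 103)
2^51 = 2^1 × 2^2 × 2^16 × 2^32 ≡ 1 (mod 103)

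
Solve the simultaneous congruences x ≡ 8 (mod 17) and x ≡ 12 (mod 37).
382

Using Chinese Remainder Theorem:
M = 17 × 37 = 629
M1 = 37, M2 = 17
y1 = 37^(-1) mod 17 = 6
y2 = 17^(-1) mod 37 = 24
x = (8×37×6 + 12×17×24) mod 629 = 382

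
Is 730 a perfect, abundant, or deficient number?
deficient

Proper divisors of 730: sum = 1 + 2 + 5 + 10 + 73 + 146 + 365 = 602
Since 602 < 730, 730 is deficient.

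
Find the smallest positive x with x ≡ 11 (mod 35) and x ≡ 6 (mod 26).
396

Using Chinese Remainder Theorem:
M = 35 × 26 = 910
M1 = 26, M2 = 35
y1 = 26^(-1) mod 35 = 31
y2 = 35^(-1) mod 26 = 3
x = (11×26×31 + 6×35×3) mod 910 = 396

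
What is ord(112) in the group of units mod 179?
178

179 is prime, so ord(112) divides φ(179) = 178.
Divisors of 178: 1, 2, 89, 178.
Repeated squaring: 112^1 ≡ 112, 112^2 ≡ 14, 112^4 ≡ 17, 112^8 ≡ 110, 112^16 ≡ 107, 112^32 ≡ 172, 112^64 ≡ 49, 112^128 ≡ 74 (mod 179).
Test 112^d mod 179 for each divisor d in increasing order:
112^1 ≡ 112
112^2 ≡ 14
112^89 = 112^64·112^16·112^8·112^1 ≡ 178
112^178 = 112^128·112^32·112^16·112^2 ≡ 1  ← first divisor giving 1
The order is 178.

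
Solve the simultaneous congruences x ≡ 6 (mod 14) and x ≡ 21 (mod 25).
146

Using Chinese Remainder Theorem:
M = 14 × 25 = 350
M1 = 25, M2 = 14
y1 = 25^(-1) mod 14 = 9
y2 = 14^(-1) mod 25 = 9
x = (6×25×9 + 21×14×9) mod 350 = 146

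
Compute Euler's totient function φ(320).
128

320 = 2^6 × 5
φ(n) = n × ∏(1 - 1/p) for each prime p dividing n
φ(320) = 320 × (1 - 1/2) × (1 - 1/5) = 128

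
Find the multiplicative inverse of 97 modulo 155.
8

gcd(97, 155) = 1, so the inverse exists.
Extended Euclidean algorithm on (155, 97):
155 = 1 × 97 + 58  ⟹  58 = (1)·155 + (-1)·97
97 = 1 × 58 + 39  ⟹  39 = (-1)·155 + (2)·97
58 = 1 × 39 + 19  ⟹  19 = (2)·155 + (-3)·97
39 = 2 × 19 + 1  ⟹  1 = (-5)·155 + (8)·97
So (8)·97 ≡ 1 (mod 155), i.e. 97^(-1) ≡ 8 (mod 155).
Check: 97 × 8 = 776 ≡ 1 (mod 155)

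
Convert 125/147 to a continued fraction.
[0; 1, 5, 1, 2, 7]

Euclidean algorithm steps:
125 = 0 × 147 + 125
147 = 1 × 125 + 22
125 = 5 × 22 + 15
22 = 1 × 15 + 7
15 = 2 × 7 + 1
7 = 7 × 1 + 0
Continued fraction: [0; 1, 5, 1, 2, 7]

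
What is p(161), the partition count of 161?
118159068427

p(n) counts ways to write n as a sum of positive integers (order ignored).
Euler's pentagonal recurrence: p(k) = p(k-1) + p(k-2) - p(k-5) - p(k-7) + p(k-12) + p(k-15) - ... (offsets j(3j∓1)/2, signs ++--, p(0)=1, p(<0)=0).
DP table for k = 0..160: p(0)=1, p(1)=1, p(2)=2, p(3)=3, p(4)=5, p(5)=7, p(6)=11, p(7)=15, p(8)=22, p(9)=30, p(10)=42, p(11)=56, p(12)=77, p(13)=101, p(14)=135, p(15)=176, p(16)=231, p(17)=297, p(18)=385, p(19)=490, p(20)=627, p(21)=792, p(22)=1002, p(23)=1255, p(24)=1575, p(25)=1958, p(26)=2436, p(27)=3010, p(28)=3718, p(29)=4565, p(30)=5604, p(31)=6842, p(32)=8349, p(33)=10143, p(34)=12310, p(35)=14883, p(36)=17977, p(37)=21637, p(38)=26015, p(39)=31185, p(40)=37338, p(41)=44583, p(42)=53174, p(43)=63261, p(44)=75175, p(45)=89134, p(46)=105558, p(47)=124754, p(48)=147273, p(49)=173525, p(50)=204226, p(51)=239943, p(52)=281589, p(53)=329931, p(54)=386155, p(55)=451276, p(56)=526823, p(57)=614154, p(58)=715220, p(59)=831820, p(60)=966467, p(61)=1121505, p(62)=1300156, p(63)=1505499, p(64)=1741630, p(65)=2012558, p(66)=2323520, p(67)=2679689, p(68)=3087735, p(69)=3554345, p(70)=4087968, p(71)=4697205, p(72)=5392783, p(73)=6185689, p(74)=7089500, p(75)=8118264, p(76)=9289091, p(77)=10619863, p(78)=12132164, p(79)=13848650, p(80)=15796476, p(81)=18004327, p(82)=20506255, p(83)=23338469, p(84)=26543660, p(85)=30167357, p(86)=34262962, p(87)=38887673, p(88)=44108109, p(89)=49995925, p(90)=56634173, p(91)=64112359, p(92)=72533807, p(93)=82010177, p(94)=92669720, p(95)=104651419, p(96)=118114304, p(97)=133230930, p(98)=150198136, p(99)=169229875, p(100)=190569292, p(101)=214481126, p(102)=241265379, p(103)=271248950, p(104)=304801365, p(105)=342325709, p(106)=384276336, p(107)=431149389, p(108)=483502844, p(109)=541946240, p(110)=607163746, p(111)=679903203, p(112)=761002156, p(113)=851376628, p(114)=952050665, p(115)=1064144451, p(116)=1188908248, p(117)=1327710076, p(118)=1482074143, p(119)=1653668665, p(120)=1844349560, p(121)=2056148051, p(122)=2291320912, p(123)=2552338241, p(124)=2841940500, p(125)=3163127352, p(126)=3519222692, p(127)=3913864295, p(128)=4351078600, p(129)=4835271870, p(130)=5371315400, p(131)=5964539504, p(132)=6620830889, p(133)=7346629512, p(134)=8149040695, p(135)=9035836076, p(136)=10015581680, p(137)=11097645016, p(138)=12292341831, p(139)=13610949895, p(140)=15065878135, p(141)=16670689208, p(142)=18440293320, p(143)=20390982757, p(144)=22540654445, p(145)=24908858009, p(146)=27517052599, p(147)=30388671978, p(148)=33549419497, p(149)=37027355200, p(150)=40853235313, p(151)=45060624582, p(152)=49686288421, p(153)=54770336324, p(154)=60356673280, p(155)=66493182097, p(156)=73232243759, p(157)=80630964769, p(158)=88751778802, p(159)=97662728555, p(160)=107438159466.
Final step: p(161) = p(160) + p(159) - p(156) - p(154) + p(149) + p(146) - p(139) - p(135) + p(126) + p(121) - p(110) - p(104) + p(91) + p(84) - p(69) - p(61) + p(44) + p(35) - p(16) - p(6)
= 107438159466 + 97662728555 - 73232243759 - 60356673280 + 37027355200 + 27517052599 - 13610949895 - 9035836076 + 3519222692 + 2056148051 - 607163746 - 304801365 + 64112359 + 26543660 - 3554345 - 1121505 + 75175 + 14883 - 231 - 11
= 118159068427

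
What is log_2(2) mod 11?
1

Baby-step giant-step with step n = ⌈√11⌉ = 4.
Baby steps 2^j mod 11 (j:value) for j=0..3: 0:1, 1:2, 2:4, 3:8.
h = 2 is already in the table at j=1, so x = 1.
Check: 2^1 ≡ 2 (mod 11).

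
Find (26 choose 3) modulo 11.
4

Using Lucas' theorem:
Write n=26 and k=3 in base 11:
n in base 11: [2, 4]
k in base 11: [0, 3]
C(26,3) mod 11 = ∏ C(n_i, k_i) mod 11
Digit binomials (mod 11): C(2,0) = 1; C(4,3) = 4
Product: 1 × 4 = 4 ≡ 4 (mod 11)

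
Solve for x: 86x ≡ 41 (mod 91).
x ≡ 10 (mod 91)

gcd(86, 91) = 1, which divides 41, so solutions exist.
Find 86^(-1) mod 91 by the extended Euclidean algorithm:
91 = 1 × 86 + 5  ⟹  5 = (1)·91 + (-1)·86
86 = 17 × 5 + 1  ⟹  1 = (-17)·91 + (18)·86
So (18)·86 ≡ 1 (mod 91), i.e. 86^(-1) ≡ 18 (mod 91).
x ≡ 18 × 41 = 738 ≡ 10 (mod 91).
Check: 86 × 10 = 860 ≡ 41 (mod 91).
Unique solution: x ≡ 10 (mod 91)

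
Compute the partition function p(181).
749474411781

p(n) counts ways to write n as a sum of positive integers (order ignored).
Euler's pentagonal recurrence: p(k) = p(k-1) + p(k-2) - p(k-5) - p(k-7) + p(k-12) + p(k-15) - ... (offsets j(3j∓1)/2, signs ++--, p(0)=1, p(<0)=0).
DP table for k = 0..180: p(0)=1, p(1)=1, p(2)=2, p(3)=3, p(4)=5, p(5)=7, p(6)=11, p(7)=15, p(8)=22, p(9)=30, p(10)=42, p(11)=56, p(12)=77, p(13)=101, p(14)=135, p(15)=176, p(16)=231, p(17)=297, p(18)=385, p(19)=490, p(20)=627, p(21)=792, p(22)=1002, p(23)=1255, p(24)=1575, p(25)=1958, p(26)=2436, p(27)=3010, p(28)=3718, p(29)=4565, p(30)=5604, p(31)=6842, p(32)=8349, p(33)=10143, p(34)=12310, p(35)=14883, p(36)=17977, p(37)=21637, p(38)=26015, p(39)=31185, p(40)=37338, p(41)=44583, p(42)=53174, p(43)=63261, p(44)=75175, p(45)=89134, p(46)=105558, p(47)=124754, p(48)=147273, p(49)=173525, p(50)=204226, p(51)=239943, p(52)=281589, p(53)=329931, p(54)=386155, p(55)=451276, p(56)=526823, p(57)=614154, p(58)=715220, p(59)=831820, p(60)=966467, p(61)=1121505, p(62)=1300156, p(63)=1505499, p(64)=1741630, p(65)=2012558, p(66)=2323520, p(67)=2679689, p(68)=3087735, p(69)=3554345, p(70)=4087968, p(71)=4697205, p(72)=5392783, p(73)=6185689, p(74)=7089500, p(75)=8118264, p(76)=9289091, p(77)=10619863, p(78)=12132164, p(79)=13848650, p(80)=15796476, p(81)=18004327, p(82)=20506255, p(83)=23338469, p(84)=26543660, p(85)=30167357, p(86)=34262962, p(87)=38887673, p(88)=44108109, p(89)=49995925, p(90)=56634173, p(91)=64112359, p(92)=72533807, p(93)=82010177, p(94)=92669720, p(95)=104651419, p(96)=118114304, p(97)=133230930, p(98)=150198136, p(99)=169229875, p(100)=190569292, p(101)=214481126, p(102)=241265379, p(103)=271248950, p(104)=304801365, p(105)=342325709, p(106)=384276336, p(107)=431149389, p(108)=483502844, p(109)=541946240, p(110)=607163746, p(111)=679903203, p(112)=761002156, p(113)=851376628, p(114)=952050665, p(115)=1064144451, p(116)=1188908248, p(117)=1327710076, p(118)=1482074143, p(119)=1653668665, p(120)=1844349560, p(121)=2056148051, p(122)=2291320912, p(123)=2552338241, p(124)=2841940500, p(125)=3163127352, p(126)=3519222692, p(127)=3913864295, p(128)=4351078600, p(129)=4835271870, p(130)=5371315400, p(131)=5964539504, p(132)=6620830889, p(133)=7346629512, p(134)=8149040695, p(135)=9035836076, p(136)=10015581680, p(137)=11097645016, p(138)=12292341831, p(139)=13610949895, p(140)=15065878135, p(141)=16670689208, p(142)=18440293320, p(143)=20390982757, p(144)=22540654445, p(145)=24908858009, p(146)=27517052599, p(147)=30388671978, p(148)=33549419497, p(149)=37027355200, p(150)=40853235313, p(151)=45060624582, p(152)=49686288421, p(153)=54770336324, p(154)=60356673280, p(155)=66493182097, p(156)=73232243759, p(157)=80630964769, p(158)=88751778802, p(159)=97662728555, p(160)=107438159466, p(161)=118159068427, p(162)=129913904637, p(163)=142798995930, p(164)=156919475295, p(165)=172389800255, p(166)=189334822579, p(167)=207890420102, p(168)=228204732751, p(169)=250438925115, p(170)=274768617130, p(171)=301384802048, p(172)=330495499613, p(173)=362326859895, p(174)=397125074750, p(175)=435157697830, p(176)=476715857290, p(177)=522115831195, p(178)=571701605655, p(179)=625846753120, p(180)=684957390936.
Final step: p(181) = p(180) + p(179) - p(176) - p(174) + p(169) + p(166) - p(159) - p(155) + p(146) + p(141) - p(130) - p(124) + p(111) + p(104) - p(89) - p(81) + p(64) + p(55) - p(36) - p(26) + p(5)
= 684957390936 + 625846753120 - 476715857290 - 397125074750 + 250438925115 + 189334822579 - 97662728555 - 66493182097 + 27517052599 + 16670689208 - 5371315400 - 2841940500 + 679903203 + 304801365 - 49995925 - 18004327 + 1741630 + 451276 - 17977 - 2436 + 7
= 749474411781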